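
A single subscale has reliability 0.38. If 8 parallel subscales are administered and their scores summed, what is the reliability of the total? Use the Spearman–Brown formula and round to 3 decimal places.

0.831

ρ_k = kρ / (1 + (k−1)ρ) = 8·0.38 / (1 + 7·0.38) = 3.040 / 3.660 = 0.831.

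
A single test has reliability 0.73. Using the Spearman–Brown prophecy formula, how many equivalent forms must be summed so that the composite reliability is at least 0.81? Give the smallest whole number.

k ≥ ρ*(1−ρ₁)/(ρ₁(1−ρ*)) = 0.81·0.27 / (0.73·0.19) = 1.577.
Smallest integer k = 2.

2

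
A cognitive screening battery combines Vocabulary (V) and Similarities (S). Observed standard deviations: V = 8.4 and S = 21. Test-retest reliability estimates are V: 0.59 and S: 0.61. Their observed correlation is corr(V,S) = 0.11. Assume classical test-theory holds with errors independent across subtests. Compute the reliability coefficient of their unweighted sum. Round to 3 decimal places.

Var(V+S) = 8.4² + 21² + 2·[8.4·21·0.11] = 511.56 + 38.808 = 550.368.
Under uncorrelated errors the observed covariances equal the true-score covariances, so only the own-variance terms attenuate.
True-score variance = [8.4²·0.59 + 21²·0.61] + 38.808 = 310.64 + 38.808 = 349.448.
Reliability = 349.448 / 550.368 = 0.635.

0.635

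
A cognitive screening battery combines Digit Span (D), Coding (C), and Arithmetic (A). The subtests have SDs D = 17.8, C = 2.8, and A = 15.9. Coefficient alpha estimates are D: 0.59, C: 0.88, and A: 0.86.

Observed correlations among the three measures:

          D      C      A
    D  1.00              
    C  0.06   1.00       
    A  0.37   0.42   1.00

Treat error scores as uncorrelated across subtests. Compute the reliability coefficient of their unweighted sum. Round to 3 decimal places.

0.800

Var(D+C+A) = 17.8² + 2.8² + 15.9² + 2·[17.8·2.8·0.06 + 17.8·15.9·0.37 + 2.8·15.9·0.42] = 577.49 + 252.812 = 830.302.
Because errors are independent across components, Cov(Tᵢ,Tⱼ) = Cov(Xᵢ,Xⱼ); the off-diagonal part of the true-score variance is the same as above.
True-score variance = [17.8²·0.59 + 2.8²·0.88 + 15.9²·0.86] + 252.812 = 411.251 + 252.812 = 664.064.
Reliability = 664.064 / 830.302 = 0.800.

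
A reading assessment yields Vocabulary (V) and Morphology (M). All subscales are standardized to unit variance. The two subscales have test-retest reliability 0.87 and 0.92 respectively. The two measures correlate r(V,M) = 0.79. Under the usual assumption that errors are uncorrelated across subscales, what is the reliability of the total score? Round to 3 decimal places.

Var(V+M) = 2 + 2·[0.79] = 2 + 1.58 = 3.58.
Under uncorrelated errors the observed covariances equal the true-score covariances, so only the own-variance terms attenuate.
True-score variance = [0.87 + 0.92] + 1.58 = 1.79 + 1.58 = 3.37.
Reliability = 3.37 / 3.58 = 0.941.

0.941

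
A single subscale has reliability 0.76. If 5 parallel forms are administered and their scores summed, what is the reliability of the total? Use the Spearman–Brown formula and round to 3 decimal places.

0.941

ρ_k = kρ / (1 + (k−1)ρ) = 5·0.76 / (1 + 4·0.76) = 3.800 / 4.040 = 0.941.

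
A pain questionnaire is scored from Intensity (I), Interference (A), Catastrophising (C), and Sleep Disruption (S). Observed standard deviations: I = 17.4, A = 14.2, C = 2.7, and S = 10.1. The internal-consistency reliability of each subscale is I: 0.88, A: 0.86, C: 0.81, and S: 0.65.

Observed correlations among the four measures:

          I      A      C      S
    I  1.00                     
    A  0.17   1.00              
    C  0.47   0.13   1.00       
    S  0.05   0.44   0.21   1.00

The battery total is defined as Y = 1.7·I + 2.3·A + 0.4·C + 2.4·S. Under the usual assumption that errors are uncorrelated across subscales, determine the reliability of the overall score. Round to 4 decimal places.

0.8749

Var(Y) = 1.7²·17.4² + 2.3²·14.2² + 0.4²·2.7² + 2.4²·10.1² + 2·[3.91·17.4·14.2·0.17 + 0.68·17.4·2.7·0.47 + 4.08·17.4·10.1·0.05 + 0.92·14.2·2.7·0.13 + 5.52·14.2·10.1·0.44 + 0.96·2.7·10.1·0.21] = 2530.4 + 1147.04 = 3677.44.
With uncorrelated errors the cross-covariances are all true-score covariance, so they carry over unchanged; only the diagonal terms shrink to ρᵢσᵢ².
True-score variance = [1.7²·17.4²·0.88 + 2.3²·14.2²·0.86 + 0.4²·2.7²·0.81 + 2.4²·10.1²·0.65] + 1147.04 = 2070.19 + 1147.04 = 3217.23.
Reliability = 3217.23 / 3677.44 = 0.8749.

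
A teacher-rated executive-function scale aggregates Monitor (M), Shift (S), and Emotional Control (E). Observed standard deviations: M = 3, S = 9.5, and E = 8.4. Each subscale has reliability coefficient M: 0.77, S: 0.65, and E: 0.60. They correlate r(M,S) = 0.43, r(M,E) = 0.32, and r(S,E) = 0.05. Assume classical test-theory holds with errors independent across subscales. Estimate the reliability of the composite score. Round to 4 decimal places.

Var(M+S+E) = 3² + 9.5² + 8.4² + 2·[3·9.5·0.43 + 3·8.4·0.32 + 9.5·8.4·0.05] = 169.81 + 48.618 = 218.428.
Because errors are independent across components, Cov(Tᵢ,Tⱼ) = Cov(Xᵢ,Xⱼ); the off-diagonal part of the true-score variance is the same as above.
True-score variance = [3²·0.77 + 9.5²·0.65 + 8.4²·0.60] + 48.618 = 107.928 + 48.618 = 156.547.
Reliability = 156.547 / 218.428 = 0.7167.

0.7167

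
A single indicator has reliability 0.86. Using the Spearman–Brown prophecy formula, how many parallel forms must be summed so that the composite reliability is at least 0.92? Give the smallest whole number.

k ≥ ρ*(1−ρ₁)/(ρ₁(1−ρ*)) = 0.92·0.14 / (0.86·0.08) = 1.872.
Smallest integer k = 2.

2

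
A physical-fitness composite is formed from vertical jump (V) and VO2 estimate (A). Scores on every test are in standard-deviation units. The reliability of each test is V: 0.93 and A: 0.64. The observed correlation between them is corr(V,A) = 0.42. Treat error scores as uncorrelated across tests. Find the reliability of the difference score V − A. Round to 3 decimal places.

0.629

Var(V−A) = 1 + 1 − 2·0.42 = 2 − 0.84 = 1.16.
Under uncorrelated errors the observed covariances equal the true-score covariances, so only the own-variance terms attenuate.
True-score variance = [0.93 + 0.64] − 0.84 = 1.57 − 0.84 = 0.73.
Reliability = 0.73 / 1.16 = 0.629.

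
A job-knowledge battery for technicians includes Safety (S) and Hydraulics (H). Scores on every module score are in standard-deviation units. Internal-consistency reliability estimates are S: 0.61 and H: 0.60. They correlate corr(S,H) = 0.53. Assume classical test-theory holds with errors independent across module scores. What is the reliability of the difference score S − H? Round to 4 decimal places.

0.1596

Var(S−H) = 1 + 1 − 2·0.53 = 2 − 1.06 = 0.94.
Because errors are independent across components, Cov(Tᵢ,Tⱼ) = Cov(Xᵢ,Xⱼ); the off-diagonal part of the true-score variance is the same as above.
True-score variance = [0.61 + 0.60] − 1.06 = 1.21 − 1.06 = 0.15.
Reliability = 0.15 / 0.94 = 0.1596.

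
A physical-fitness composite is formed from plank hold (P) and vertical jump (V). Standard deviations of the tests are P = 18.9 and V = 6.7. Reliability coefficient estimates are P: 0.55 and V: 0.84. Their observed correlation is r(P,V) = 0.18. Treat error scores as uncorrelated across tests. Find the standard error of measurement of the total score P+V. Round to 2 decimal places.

Var(total) = 402.1 + 45.5868 = 447.687.
True-score variance = 234.173 + 45.5868 = 279.76, so reliability = 0.6249.
Error variance = 447.687 − 279.76 = 167.927; SEM = √167.927 = 12.96.

12.96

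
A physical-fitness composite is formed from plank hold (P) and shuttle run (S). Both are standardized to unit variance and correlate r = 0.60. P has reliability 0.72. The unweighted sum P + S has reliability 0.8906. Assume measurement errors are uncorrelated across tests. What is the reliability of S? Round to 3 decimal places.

Var(P+S) = 2 + 2·0.60 = 3.200.
True-score variance = ρ_P + ρ_S + 2·0.60, so 0.8906 = (0.72 + ρ_S + 1.20) / 3.200.
ρ_S = 0.8906·3.200 − 0.72 − 1.20 = 0.930.

0.930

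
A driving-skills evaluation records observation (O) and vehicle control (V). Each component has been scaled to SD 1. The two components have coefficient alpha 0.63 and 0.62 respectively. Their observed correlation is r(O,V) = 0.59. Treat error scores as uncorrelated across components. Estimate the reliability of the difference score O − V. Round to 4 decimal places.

Var(O−V) = 1 + 1 − 2·0.59 = 2 − 1.18 = 0.82.
Because errors are independent across components, Cov(Tᵢ,Tⱼ) = Cov(Xᵢ,Xⱼ); the off-diagonal part of the true-score variance is the same as above.
True-score variance = [0.63 + 0.62] − 1.18 = 1.25 − 1.18 = 0.07.
Reliability = 0.07 / 0.82 = 0.0854.

0.0854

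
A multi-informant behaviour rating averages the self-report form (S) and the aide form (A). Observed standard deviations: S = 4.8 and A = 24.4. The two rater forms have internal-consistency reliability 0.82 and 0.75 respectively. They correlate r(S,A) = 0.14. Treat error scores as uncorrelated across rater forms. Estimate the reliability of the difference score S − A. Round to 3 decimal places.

Var(S−A) = 4.8² + 24.4² − 2·4.8·24.4·0.14 = 618.4 − 32.7936 = 585.606.
Because errors are independent across components, Cov(Tᵢ,Tⱼ) = Cov(Xᵢ,Xⱼ); the off-diagonal part of the true-score variance is the same as above.
True-score variance = [4.8²·0.82 + 24.4²·0.75] − 32.7936 = 465.413 − 32.7936 = 432.619.
Reliability = 432.619 / 585.606 = 0.739.

0.739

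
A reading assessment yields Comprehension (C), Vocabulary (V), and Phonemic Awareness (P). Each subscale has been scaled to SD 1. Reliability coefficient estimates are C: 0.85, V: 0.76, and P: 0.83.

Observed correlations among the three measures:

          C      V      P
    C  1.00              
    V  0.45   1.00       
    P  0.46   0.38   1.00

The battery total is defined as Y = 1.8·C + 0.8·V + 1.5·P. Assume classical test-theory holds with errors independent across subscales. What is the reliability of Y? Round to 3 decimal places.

0.906

Var(Y) = 1.8² + 0.8² + 1.5² + 2·[1.44·0.45 + 2.7·0.46 + 1.2·0.38] = 6.13 + 4.692 = 10.822.
With uncorrelated errors the cross-covariances are all true-score covariance, so they carry over unchanged; only the diagonal terms shrink to ρᵢσᵢ².
True-score variance = [1.8²·0.85 + 0.8²·0.76 + 1.5²·0.83] + 4.692 = 5.1079 + 4.692 = 9.7999.
Reliability = 9.7999 / 10.822 = 0.906.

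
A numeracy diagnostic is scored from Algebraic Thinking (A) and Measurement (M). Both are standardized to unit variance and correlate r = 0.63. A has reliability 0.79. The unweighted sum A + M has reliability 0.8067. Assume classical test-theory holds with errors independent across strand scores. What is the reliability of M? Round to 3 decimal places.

Var(A+M) = 2 + 2·0.63 = 3.260.
True-score variance = ρ_A + ρ_M + 2·0.63, so 0.8067 = (0.79 + ρ_M + 1.26) / 3.260.
ρ_M = 0.8067·3.260 − 0.79 − 1.26 = 0.580.

0.580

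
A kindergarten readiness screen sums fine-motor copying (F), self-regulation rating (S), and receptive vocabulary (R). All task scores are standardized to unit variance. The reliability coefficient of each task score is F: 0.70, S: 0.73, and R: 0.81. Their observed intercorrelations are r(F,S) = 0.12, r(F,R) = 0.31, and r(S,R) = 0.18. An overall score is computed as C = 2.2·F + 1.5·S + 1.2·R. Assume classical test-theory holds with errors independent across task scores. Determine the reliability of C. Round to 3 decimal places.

0.799

Var(C) = 2.2² + 1.5² + 1.2² + 2·[3.3·0.12 + 2.64·0.31 + 1.8·0.18] = 8.53 + 3.0768 = 11.6068.
Because errors are independent across components, Cov(Tᵢ,Tⱼ) = Cov(Xᵢ,Xⱼ); the off-diagonal part of the true-score variance is the same as above.
True-score variance = [2.2²·0.70 + 1.5²·0.73 + 1.2²·0.81] + 3.0768 = 6.1969 + 3.0768 = 9.2737.
Reliability = 9.2737 / 11.6068 = 0.799.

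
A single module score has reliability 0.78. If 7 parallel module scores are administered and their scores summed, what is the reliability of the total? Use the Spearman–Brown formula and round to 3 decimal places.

0.961

ρ_k = kρ / (1 + (k−1)ρ) = 7·0.78 / (1 + 6·0.78) = 5.460 / 5.680 = 0.961.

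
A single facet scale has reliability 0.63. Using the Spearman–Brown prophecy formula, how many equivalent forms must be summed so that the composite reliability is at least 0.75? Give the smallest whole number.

2

k ≥ ρ*(1−ρ₁)/(ρ₁(1−ρ*)) = 0.75·0.37 / (0.63·0.25) = 1.762.
Smallest integer k = 2.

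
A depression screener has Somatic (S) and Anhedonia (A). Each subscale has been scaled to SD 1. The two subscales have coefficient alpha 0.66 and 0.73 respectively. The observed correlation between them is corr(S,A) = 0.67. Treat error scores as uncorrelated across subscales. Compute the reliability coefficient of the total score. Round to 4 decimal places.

0.8174

Var(S+A) = 2 + 2·[0.67] = 2 + 1.34 = 3.34.
Under uncorrelated errors the observed covariances equal the true-score covariances, so only the own-variance terms attenuate.
True-score variance = [0.66 + 0.73] + 1.34 = 1.39 + 1.34 = 2.73.
Reliability = 2.73 / 3.34 = 0.8174.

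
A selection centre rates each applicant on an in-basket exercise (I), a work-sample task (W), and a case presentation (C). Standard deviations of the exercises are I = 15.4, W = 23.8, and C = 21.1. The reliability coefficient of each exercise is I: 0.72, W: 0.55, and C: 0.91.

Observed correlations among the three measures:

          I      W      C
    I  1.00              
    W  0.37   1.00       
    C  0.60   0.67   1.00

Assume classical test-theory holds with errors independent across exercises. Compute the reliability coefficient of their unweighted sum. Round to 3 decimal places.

0.860

Var(I+W+C) = 15.4² + 23.8² + 21.1² + 2·[15.4·23.8·0.37 + 15.4·21.1·0.60 + 23.8·21.1·0.67] = 1248.81 + 1334.07 = 2582.88.
With uncorrelated errors the cross-covariances are all true-score covariance, so they carry over unchanged; only the diagonal terms shrink to ρᵢσᵢ².
True-score variance = [15.4²·0.72 + 23.8²·0.55 + 21.1²·0.91] + 1334.07 = 887.438 + 1334.07 = 2221.51.
Reliability = 2221.51 / 2582.88 = 0.860.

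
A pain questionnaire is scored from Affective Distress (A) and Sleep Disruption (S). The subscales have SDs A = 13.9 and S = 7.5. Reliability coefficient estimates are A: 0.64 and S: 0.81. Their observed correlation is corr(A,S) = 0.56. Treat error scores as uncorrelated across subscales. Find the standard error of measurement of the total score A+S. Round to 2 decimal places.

Var(total) = 249.46 + 116.76 = 366.22.
True-score variance = 169.217 + 116.76 = 285.977, so reliability = 0.7809.
Error variance = 366.22 − 285.977 = 80.2431; SEM = √80.2431 = 8.96.

8.96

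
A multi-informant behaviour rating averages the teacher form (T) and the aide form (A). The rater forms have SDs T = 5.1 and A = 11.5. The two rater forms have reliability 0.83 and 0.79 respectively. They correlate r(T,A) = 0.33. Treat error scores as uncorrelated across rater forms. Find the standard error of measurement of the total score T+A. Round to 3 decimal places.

5.674

Var(total) = 158.26 + 38.709 = 196.969.
True-score variance = 126.066 + 38.709 = 164.775, so reliability = 0.8366.
Error variance = 196.969 − 164.775 = 32.1942; SEM = √32.1942 = 5.674.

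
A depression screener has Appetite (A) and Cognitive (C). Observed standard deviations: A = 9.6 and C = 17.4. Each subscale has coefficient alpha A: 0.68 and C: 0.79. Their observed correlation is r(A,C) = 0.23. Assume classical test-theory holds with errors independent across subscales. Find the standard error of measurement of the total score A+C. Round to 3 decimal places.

Var(total) = 394.92 + 76.8384 = 471.758.
True-score variance = 301.849 + 76.8384 = 378.688, so reliability = 0.8027.
Error variance = 471.758 − 378.688 = 93.0708; SEM = √93.0708 = 9.647.

9.647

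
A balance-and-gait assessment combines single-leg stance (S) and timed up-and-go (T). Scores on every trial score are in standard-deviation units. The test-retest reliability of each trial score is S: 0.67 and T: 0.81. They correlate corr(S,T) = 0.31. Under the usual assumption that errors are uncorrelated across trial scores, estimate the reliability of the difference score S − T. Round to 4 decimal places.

0.6232

Var(S−T) = 1 + 1 − 2·0.31 = 2 − 0.62 = 1.38.
Because errors are independent across components, Cov(Tᵢ,Tⱼ) = Cov(Xᵢ,Xⱼ); the off-diagonal part of the true-score variance is the same as above.
True-score variance = [0.67 + 0.81] − 0.62 = 1.48 − 0.62 = 0.86.
Reliability = 0.86 / 1.38 = 0.6232.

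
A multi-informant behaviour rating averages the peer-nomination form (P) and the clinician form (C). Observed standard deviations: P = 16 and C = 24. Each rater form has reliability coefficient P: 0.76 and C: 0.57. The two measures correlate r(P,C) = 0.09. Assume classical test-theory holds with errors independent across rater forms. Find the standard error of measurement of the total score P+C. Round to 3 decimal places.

Var(total) = 832 + 69.12 = 901.12.
True-score variance = 522.88 + 69.12 = 592, so reliability = 0.6570.
Error variance = 901.12 − 592 = 309.12; SEM = √309.12 = 17.582.

17.582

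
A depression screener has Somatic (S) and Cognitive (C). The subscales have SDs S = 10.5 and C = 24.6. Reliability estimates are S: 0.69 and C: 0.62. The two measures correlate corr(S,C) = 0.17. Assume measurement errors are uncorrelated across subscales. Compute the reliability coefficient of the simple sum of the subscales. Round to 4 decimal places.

Var(S+C) = 10.5² + 24.6² + 2·[10.5·24.6·0.17] = 715.41 + 87.822 = 803.232.
Under uncorrelated errors the observed covariances equal the true-score covariances, so only the own-variance terms attenuate.
True-score variance = [10.5²·0.69 + 24.6²·0.62] + 87.822 = 451.272 + 87.822 = 539.094.
Reliability = 539.094 / 803.232 = 0.6712.

0.6712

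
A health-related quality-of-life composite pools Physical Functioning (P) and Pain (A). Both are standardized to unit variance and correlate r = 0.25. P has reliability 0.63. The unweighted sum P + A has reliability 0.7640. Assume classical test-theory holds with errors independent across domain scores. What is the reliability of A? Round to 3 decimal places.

0.780

Var(P+A) = 2 + 2·0.25 = 2.500.
True-score variance = ρ_P + ρ_A + 2·0.25, so 0.7640 = (0.63 + ρ_A + 0.50) / 2.500.
ρ_A = 0.7640·2.500 − 0.63 − 0.50 = 0.780.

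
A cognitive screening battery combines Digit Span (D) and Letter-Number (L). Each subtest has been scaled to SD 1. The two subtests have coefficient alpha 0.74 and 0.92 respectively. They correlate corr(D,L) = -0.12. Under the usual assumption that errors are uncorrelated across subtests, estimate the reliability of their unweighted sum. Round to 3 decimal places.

0.807

Var(D+L) = 2 + 2·[(-0.12)] = 2 − 0.24 = 1.76.
Because errors are independent across components, Cov(Tᵢ,Tⱼ) = Cov(Xᵢ,Xⱼ); the off-diagonal part of the true-score variance is the same as above.
True-score variance = [0.74 + 0.92] − 0.24 = 1.66 − 0.24 = 1.42.
Reliability = 1.42 / 1.76 = 0.807.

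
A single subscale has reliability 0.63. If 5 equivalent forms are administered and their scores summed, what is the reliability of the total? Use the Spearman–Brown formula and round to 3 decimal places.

0.895

ρ_k = kρ / (1 + (k−1)ρ) = 5·0.63 / (1 + 4·0.63) = 3.150 / 3.520 = 0.895.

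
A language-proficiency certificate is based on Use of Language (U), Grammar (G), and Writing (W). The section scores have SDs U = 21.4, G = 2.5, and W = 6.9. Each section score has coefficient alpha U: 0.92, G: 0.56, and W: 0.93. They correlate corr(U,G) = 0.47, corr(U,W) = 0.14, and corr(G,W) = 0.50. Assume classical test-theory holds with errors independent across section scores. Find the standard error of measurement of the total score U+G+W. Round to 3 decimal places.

Var(total) = 511.82 + 108.885 = 620.705.
True-score variance = 469.1 + 108.885 = 577.985, so reliability = 0.9312.
Error variance = 620.705 − 577.985 = 42.7195; SEM = √42.7195 = 6.536.

6.536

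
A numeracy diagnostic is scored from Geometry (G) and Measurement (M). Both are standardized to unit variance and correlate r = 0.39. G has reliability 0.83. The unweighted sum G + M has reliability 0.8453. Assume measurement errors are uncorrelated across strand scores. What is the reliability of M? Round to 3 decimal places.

0.740

Var(G+M) = 2 + 2·0.39 = 2.780.
True-score variance = ρ_G + ρ_M + 2·0.39, so 0.8453 = (0.83 + ρ_M + 0.78) / 2.780.
ρ_M = 0.8453·2.780 − 0.83 − 0.78 = 0.740.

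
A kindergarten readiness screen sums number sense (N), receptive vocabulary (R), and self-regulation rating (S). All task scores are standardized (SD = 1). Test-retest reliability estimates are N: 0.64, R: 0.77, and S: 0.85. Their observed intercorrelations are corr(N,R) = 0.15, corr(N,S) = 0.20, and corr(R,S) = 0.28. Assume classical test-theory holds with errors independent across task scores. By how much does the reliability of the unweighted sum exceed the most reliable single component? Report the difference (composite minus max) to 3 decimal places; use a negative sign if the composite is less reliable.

Var(sum) = 3 + 1.26 = 4.26; true-score variance = 2.26 + 1.26 = 3.52; composite reliability = 0.8263.
Max component reliability = 0.8500.
Difference = 0.8263 − 0.8500 = -0.024.

-0.024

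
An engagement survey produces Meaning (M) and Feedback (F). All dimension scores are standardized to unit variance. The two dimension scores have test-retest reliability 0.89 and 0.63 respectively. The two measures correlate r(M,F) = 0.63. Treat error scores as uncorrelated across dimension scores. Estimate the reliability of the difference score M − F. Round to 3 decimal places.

0.351

Var(M−F) = 1 + 1 − 2·0.63 = 2 − 1.26 = 0.74.
Because errors are independent across components, Cov(Tᵢ,Tⱼ) = Cov(Xᵢ,Xⱼ); the off-diagonal part of the true-score variance is the same as above.
True-score variance = [0.89 + 0.63] − 1.26 = 1.52 − 1.26 = 0.26.
Reliability = 0.26 / 0.74 = 0.351.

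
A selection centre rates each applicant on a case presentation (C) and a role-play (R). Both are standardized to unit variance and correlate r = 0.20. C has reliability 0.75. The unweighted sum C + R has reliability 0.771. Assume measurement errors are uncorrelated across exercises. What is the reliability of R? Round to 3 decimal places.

Var(C+R) = 2 + 2·0.20 = 2.400.
True-score variance = ρ_C + ρ_R + 2·0.20, so 0.771 = (0.75 + ρ_R + 0.40) / 2.400.
ρ_R = 0.771·2.400 − 0.75 − 0.40 = 0.700.

0.700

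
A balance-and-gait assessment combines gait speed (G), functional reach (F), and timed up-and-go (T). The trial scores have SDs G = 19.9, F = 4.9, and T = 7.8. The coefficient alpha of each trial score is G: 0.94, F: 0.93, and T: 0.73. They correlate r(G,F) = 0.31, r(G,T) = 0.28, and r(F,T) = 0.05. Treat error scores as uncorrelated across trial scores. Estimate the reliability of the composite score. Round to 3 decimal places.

0.934

Var(G+F+T) = 19.9² + 4.9² + 7.8² + 2·[19.9·4.9·0.31 + 19.9·7.8·0.28 + 4.9·7.8·0.05] = 480.86 + 151.201 = 632.061.
Under uncorrelated errors the observed covariances equal the true-score covariances, so only the own-variance terms attenuate.
True-score variance = [19.9²·0.94 + 4.9²·0.93 + 7.8²·0.73] + 151.201 = 438.992 + 151.201 = 590.193.
Reliability = 590.193 / 632.061 = 0.934.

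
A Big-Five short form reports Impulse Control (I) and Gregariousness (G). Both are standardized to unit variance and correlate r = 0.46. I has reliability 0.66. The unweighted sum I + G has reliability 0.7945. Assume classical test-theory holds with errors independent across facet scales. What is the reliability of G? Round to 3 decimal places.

Var(I+G) = 2 + 2·0.46 = 2.920.
True-score variance = ρ_I + ρ_G + 2·0.46, so 0.7945 = (0.66 + ρ_G + 0.92) / 2.920.
ρ_G = 0.7945·2.920 − 0.66 − 0.92 = 0.740.

0.740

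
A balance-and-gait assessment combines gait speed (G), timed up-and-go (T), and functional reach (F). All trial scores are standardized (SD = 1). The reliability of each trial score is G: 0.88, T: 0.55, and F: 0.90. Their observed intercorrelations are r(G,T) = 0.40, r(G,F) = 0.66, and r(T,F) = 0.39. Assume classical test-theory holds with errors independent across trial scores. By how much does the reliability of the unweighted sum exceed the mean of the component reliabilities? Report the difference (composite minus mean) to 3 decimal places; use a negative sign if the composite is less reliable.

0.110

Var(sum) = 3 + 2.9 = 5.9; true-score variance = 2.33 + 2.9 = 5.23; composite reliability = 0.8864.
Mean component reliability = 0.7767.
Difference = 0.8864 − 0.7767 = 0.110.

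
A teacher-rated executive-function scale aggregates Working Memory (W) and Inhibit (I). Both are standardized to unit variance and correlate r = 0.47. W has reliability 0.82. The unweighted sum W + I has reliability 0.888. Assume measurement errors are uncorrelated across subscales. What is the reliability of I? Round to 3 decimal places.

Var(W+I) = 2 + 2·0.47 = 2.940.
True-score variance = ρ_W + ρ_I + 2·0.47, so 0.888 = (0.82 + ρ_I + 0.94) / 2.940.
ρ_I = 0.888·2.940 − 0.82 − 0.94 = 0.851.

0.851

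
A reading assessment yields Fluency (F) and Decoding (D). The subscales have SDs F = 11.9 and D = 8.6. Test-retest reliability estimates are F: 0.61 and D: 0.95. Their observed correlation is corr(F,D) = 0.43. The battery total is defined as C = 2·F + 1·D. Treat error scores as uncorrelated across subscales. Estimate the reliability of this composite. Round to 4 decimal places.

Var(C) = 2²·11.9² + 8.6² + 2·[2·11.9·8.6·0.43] = 640.4 + 176.025 = 816.425.
With uncorrelated errors the cross-covariances are all true-score covariance, so they carry over unchanged; only the diagonal terms shrink to ρᵢσᵢ².
True-score variance = [2²·11.9²·0.61 + 8.6²·0.95] + 176.025 = 415.79 + 176.025 = 591.815.
Reliability = 591.815 / 816.425 = 0.7249.

0.7249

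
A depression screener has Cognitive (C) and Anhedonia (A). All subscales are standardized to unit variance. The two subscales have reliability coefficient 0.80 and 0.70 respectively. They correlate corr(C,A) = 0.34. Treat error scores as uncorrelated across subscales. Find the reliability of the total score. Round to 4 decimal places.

0.8134

Var(C+A) = 2 + 2·[0.34] = 2 + 0.68 = 2.68.
Under uncorrelated errors the observed covariances equal the true-score covariances, so only the own-variance terms attenuate.
True-score variance = [0.80 + 0.70] + 0.68 = 1.5 + 0.68 = 2.18.
Reliability = 2.18 / 2.68 = 0.8134.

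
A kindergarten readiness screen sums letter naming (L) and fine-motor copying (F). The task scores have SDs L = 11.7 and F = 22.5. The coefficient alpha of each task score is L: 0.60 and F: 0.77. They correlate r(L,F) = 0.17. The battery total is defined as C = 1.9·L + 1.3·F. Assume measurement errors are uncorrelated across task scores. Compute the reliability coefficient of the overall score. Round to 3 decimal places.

0.749

Var(C) = 1.9²·11.7² + 1.3²·22.5² + 2·[2.47·11.7·22.5·0.17] = 1349.74 + 221.077 = 1570.81.
Under uncorrelated errors the observed covariances equal the true-score covariances, so only the own-variance terms attenuate.
True-score variance = [1.9²·11.7²·0.60 + 1.3²·22.5²·0.77] + 221.077 = 955.287 + 221.077 = 1176.36.
Reliability = 1176.36 / 1570.81 = 0.749.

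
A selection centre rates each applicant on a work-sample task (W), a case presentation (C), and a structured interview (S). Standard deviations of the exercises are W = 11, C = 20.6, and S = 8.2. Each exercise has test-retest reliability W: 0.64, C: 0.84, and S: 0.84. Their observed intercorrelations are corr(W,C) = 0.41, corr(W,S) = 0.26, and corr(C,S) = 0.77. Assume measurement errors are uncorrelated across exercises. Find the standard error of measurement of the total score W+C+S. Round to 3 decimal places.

11.055

Var(total) = 612.6 + 492.853 = 1105.45.
True-score variance = 490.384 + 492.853 = 983.237, so reliability = 0.8894.
Error variance = 1105.45 − 983.237 = 122.216; SEM = √122.216 = 11.055.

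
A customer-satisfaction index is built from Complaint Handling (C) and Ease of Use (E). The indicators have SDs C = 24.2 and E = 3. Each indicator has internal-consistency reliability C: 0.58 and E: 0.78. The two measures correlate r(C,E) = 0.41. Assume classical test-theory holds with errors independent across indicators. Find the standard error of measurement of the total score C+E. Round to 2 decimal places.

Var(total) = 594.64 + 59.532 = 654.172.
True-score variance = 346.691 + 59.532 = 406.223, so reliability = 0.6210.
Error variance = 654.172 − 406.223 = 247.949; SEM = √247.949 = 15.75.

15.75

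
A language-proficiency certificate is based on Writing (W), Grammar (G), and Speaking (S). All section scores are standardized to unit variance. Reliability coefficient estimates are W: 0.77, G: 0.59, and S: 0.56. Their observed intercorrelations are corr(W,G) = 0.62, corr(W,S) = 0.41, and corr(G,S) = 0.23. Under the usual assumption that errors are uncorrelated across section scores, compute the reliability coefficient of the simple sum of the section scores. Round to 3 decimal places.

0.804

Var(W+G+S) = 3 + 2·[0.62 + 0.41 + 0.23] = 3 + 2.52 = 5.52.
Because errors are independent across components, Cov(Tᵢ,Tⱼ) = Cov(Xᵢ,Xⱼ); the off-diagonal part of the true-score variance is the same as above.
True-score variance = [0.77 + 0.59 + 0.56] + 2.52 = 1.92 + 2.52 = 4.44.
Reliability = 4.44 / 5.52 = 0.804.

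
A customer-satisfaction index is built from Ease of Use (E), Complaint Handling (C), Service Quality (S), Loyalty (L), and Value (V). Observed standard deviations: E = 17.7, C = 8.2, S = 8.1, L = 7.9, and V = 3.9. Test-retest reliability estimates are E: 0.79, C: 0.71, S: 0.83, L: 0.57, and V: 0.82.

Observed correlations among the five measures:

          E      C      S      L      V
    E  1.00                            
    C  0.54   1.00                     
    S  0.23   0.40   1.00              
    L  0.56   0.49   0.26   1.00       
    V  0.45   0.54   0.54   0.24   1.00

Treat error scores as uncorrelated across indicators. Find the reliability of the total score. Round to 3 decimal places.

Var(E+C+S+L+V) = 17.7² + 8.2² + 8.1² + 7.9² + 3.9² + 2·[17.7·8.2·0.54 + 17.7·8.1·0.23 + 17.7·7.9·0.56 + 17.7·3.9·0.45 + 8.2·8.1·0.40 + 8.2·7.9·0.49 + 8.2·3.9·0.54 + 8.1·7.9·0.26 + 8.1·3.9·0.54 + 7.9·3.9·0.24] = 523.76 + 674.778 = 1198.54.
Because errors are independent across components, Cov(Tᵢ,Tⱼ) = Cov(Xᵢ,Xⱼ); the off-diagonal part of the true-score variance is the same as above.
True-score variance = [17.7²·0.79 + 8.2²·0.71 + 8.1²·0.83 + 7.9²·0.57 + 3.9²·0.82] + 674.778 = 397.742 + 674.778 = 1072.52.
Reliability = 1072.52 / 1198.54 = 0.895.

0.895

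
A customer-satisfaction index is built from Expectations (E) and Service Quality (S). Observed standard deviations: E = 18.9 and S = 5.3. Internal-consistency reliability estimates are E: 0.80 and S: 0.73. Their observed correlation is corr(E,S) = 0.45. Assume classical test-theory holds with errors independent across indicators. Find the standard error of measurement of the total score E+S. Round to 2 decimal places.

8.89

Var(total) = 385.3 + 90.153 = 475.453.
True-score variance = 306.274 + 90.153 = 396.427, so reliability = 0.8338.
Error variance = 475.453 − 396.427 = 79.0263; SEM = √79.0263 = 8.89.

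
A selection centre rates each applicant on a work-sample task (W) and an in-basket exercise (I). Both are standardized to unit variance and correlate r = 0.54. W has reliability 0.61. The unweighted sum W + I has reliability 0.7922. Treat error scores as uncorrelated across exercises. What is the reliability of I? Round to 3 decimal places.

Var(W+I) = 2 + 2·0.54 = 3.080.
True-score variance = ρ_W + ρ_I + 2·0.54, so 0.7922 = (0.61 + ρ_I + 1.08) / 3.080.
ρ_I = 0.7922·3.080 − 0.61 − 1.08 = 0.750.

0.750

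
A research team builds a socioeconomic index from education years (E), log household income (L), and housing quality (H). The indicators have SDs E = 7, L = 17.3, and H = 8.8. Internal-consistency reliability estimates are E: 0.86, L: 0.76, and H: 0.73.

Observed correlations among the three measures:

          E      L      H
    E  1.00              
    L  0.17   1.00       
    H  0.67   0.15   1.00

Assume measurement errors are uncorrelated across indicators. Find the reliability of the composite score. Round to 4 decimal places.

0.8326

Var(E+L+H) = 7² + 17.3² + 8.8² + 2·[7·17.3·0.17 + 7·8.8·0.67 + 17.3·8.8·0.15] = 425.73 + 169.39 = 595.12.
Because errors are independent across components, Cov(Tᵢ,Tⱼ) = Cov(Xᵢ,Xⱼ); the off-diagonal part of the true-score variance is the same as above.
True-score variance = [7²·0.86 + 17.3²·0.76 + 8.8²·0.73] + 169.39 = 326.132 + 169.39 = 495.522.
Reliability = 495.522 / 595.12 = 0.8326.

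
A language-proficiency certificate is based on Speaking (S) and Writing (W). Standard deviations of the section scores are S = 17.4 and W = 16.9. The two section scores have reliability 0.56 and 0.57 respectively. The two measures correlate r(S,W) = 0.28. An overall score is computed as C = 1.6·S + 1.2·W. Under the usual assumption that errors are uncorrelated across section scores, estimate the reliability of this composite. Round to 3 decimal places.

0.655

Var(C) = 1.6²·17.4² + 1.2²·16.9² + 2·[1.92·17.4·16.9·0.28] = 1186.34 + 316.173 = 1502.52.
With uncorrelated errors the cross-covariances are all true-score covariance, so they carry over unchanged; only the diagonal terms shrink to ρᵢσᵢ².
True-score variance = [1.6²·17.4²·0.56 + 1.2²·16.9²·0.57] + 316.173 = 668.465 + 316.173 = 984.639.
Reliability = 984.639 / 1502.52 = 0.655.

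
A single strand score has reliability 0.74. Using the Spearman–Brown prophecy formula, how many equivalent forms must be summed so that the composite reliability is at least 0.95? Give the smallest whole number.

k ≥ ρ*(1−ρ₁)/(ρ₁(1−ρ*)) = 0.95·0.26 / (0.74·0.05) = 6.676.
Smallest integer k = 7.

7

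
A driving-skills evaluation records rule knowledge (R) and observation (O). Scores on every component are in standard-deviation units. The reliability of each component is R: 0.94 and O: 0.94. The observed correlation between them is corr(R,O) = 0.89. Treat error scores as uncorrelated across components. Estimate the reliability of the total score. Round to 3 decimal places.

0.968

Var(R+O) = 2 + 2·[0.89] = 2 + 1.78 = 3.78.
Because errors are independent across components, Cov(Tᵢ,Tⱼ) = Cov(Xᵢ,Xⱼ); the off-diagonal part of the true-score variance is the same as above.
True-score variance = [0.94 + 0.94] + 1.78 = 1.88 + 1.78 = 3.66.
Reliability = 3.66 / 3.78 = 0.968.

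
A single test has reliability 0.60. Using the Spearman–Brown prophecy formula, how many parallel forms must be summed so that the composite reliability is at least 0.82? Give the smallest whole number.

4

k ≥ ρ*(1−ρ₁)/(ρ₁(1−ρ*)) = 0.82·0.40 / (0.60·0.18) = 3.037.
Smallest integer k = 4.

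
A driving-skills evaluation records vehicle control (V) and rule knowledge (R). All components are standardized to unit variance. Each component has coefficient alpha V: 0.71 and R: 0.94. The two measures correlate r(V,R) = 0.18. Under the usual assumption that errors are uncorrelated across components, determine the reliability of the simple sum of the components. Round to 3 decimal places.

Var(V+R) = 2 + 2·[0.18] = 2 + 0.36 = 2.36.
With uncorrelated errors the cross-covariances are all true-score covariance, so they carry over unchanged; only the diagonal terms shrink to ρᵢσᵢ².
True-score variance = [0.71 + 0.94] + 0.36 = 1.65 + 0.36 = 2.01.
Reliability = 2.01 / 2.36 = 0.852.

0.852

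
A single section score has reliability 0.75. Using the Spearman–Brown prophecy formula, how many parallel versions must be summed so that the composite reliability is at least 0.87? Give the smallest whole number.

3

k ≥ ρ*(1−ρ₁)/(ρ₁(1−ρ*)) = 0.87·0.25 / (0.75·0.13) = 2.231.
Smallest integer k = 3.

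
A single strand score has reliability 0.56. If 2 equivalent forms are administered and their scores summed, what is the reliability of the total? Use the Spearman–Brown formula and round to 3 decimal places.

ρ_k = kρ / (1 + (k−1)ρ) = 2·0.56 / (1 + 1·0.56) = 1.120 / 1.560 = 0.718.

0.718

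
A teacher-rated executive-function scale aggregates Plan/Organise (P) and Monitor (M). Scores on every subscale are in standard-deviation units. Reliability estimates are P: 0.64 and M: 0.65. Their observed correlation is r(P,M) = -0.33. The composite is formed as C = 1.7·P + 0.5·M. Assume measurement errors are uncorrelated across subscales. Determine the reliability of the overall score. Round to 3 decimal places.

Var(C) = 1.7² + 0.5² + 2·[0.85·(-0.33)] = 3.14 − 0.561 = 2.579.
Because errors are independent across components, Cov(Tᵢ,Tⱼ) = Cov(Xᵢ,Xⱼ); the off-diagonal part of the true-score variance is the same as above.
True-score variance = [1.7²·0.64 + 0.5²·0.65] − 0.561 = 2.0121 − 0.561 = 1.4511.
Reliability = 1.4511 / 2.579 = 0.563.

0.563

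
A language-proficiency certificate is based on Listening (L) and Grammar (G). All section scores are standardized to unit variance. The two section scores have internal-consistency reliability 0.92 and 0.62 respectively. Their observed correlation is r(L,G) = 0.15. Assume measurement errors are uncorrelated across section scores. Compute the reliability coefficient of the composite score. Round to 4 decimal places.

0.8000

Var(L+G) = 2 + 2·[0.15] = 2 + 0.3 = 2.3.
Under uncorrelated errors the observed covariances equal the true-score covariances, so only the own-variance terms attenuate.
True-score variance = [0.92 + 0.62] + 0.3 = 1.54 + 0.3 = 1.84.
Reliability = 1.84 / 2.3 = 0.8000.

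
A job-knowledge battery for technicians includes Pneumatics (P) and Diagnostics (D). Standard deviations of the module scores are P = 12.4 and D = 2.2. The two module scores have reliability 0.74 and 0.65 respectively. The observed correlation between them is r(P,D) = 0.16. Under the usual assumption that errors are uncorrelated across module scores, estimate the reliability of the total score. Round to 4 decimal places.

Var(P+D) = 12.4² + 2.2² + 2·[12.4·2.2·0.16] = 158.6 + 8.7296 = 167.33.
With uncorrelated errors the cross-covariances are all true-score covariance, so they carry over unchanged; only the diagonal terms shrink to ρᵢσᵢ².
True-score variance = [12.4²·0.74 + 2.2²·0.65] + 8.7296 = 116.928 + 8.7296 = 125.658.
Reliability = 125.658 / 167.33 = 0.7510.

0.7510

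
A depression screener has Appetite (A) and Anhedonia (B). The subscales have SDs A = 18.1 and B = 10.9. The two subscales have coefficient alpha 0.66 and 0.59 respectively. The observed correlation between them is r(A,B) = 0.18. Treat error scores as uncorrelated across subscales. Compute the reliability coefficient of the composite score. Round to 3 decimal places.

Var(A+B) = 18.1² + 10.9² + 2·[18.1·10.9·0.18] = 446.42 + 71.0244 = 517.444.
Under uncorrelated errors the observed covariances equal the true-score covariances, so only the own-variance terms attenuate.
True-score variance = [18.1²·0.66 + 10.9²·0.59] + 71.0244 = 286.321 + 71.0244 = 357.345.
Reliability = 357.345 / 517.444 = 0.691.

0.691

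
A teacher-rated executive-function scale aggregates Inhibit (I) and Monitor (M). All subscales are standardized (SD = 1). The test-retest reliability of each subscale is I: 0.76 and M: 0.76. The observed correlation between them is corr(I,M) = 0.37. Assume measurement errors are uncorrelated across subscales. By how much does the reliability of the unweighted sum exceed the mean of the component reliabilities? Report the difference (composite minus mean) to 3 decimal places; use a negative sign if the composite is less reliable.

Var(sum) = 2 + 0.74 = 2.74; true-score variance = 1.52 + 0.74 = 2.26; composite reliability = 0.8248.
Mean component reliability = 0.7600.
Difference = 0.8248 − 0.7600 = 0.065.

0.065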